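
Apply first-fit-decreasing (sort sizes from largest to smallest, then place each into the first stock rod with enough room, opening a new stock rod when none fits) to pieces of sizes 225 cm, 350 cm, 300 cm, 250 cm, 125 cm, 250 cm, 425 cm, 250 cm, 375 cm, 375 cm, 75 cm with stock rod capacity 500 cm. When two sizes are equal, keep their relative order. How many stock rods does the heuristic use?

7

Sorted descending: 425, 375, 375, 350, 300, 250, 250, 250, 225, 125, 75.
  425 → stock rod 1 (new)  [load 425/500]
  375 → stock rod 2 (new)  [load 375/500]
  375 → stock rod 3 (new)  [load 375/500]
  350 → stock rod 4 (new)  [load 350/500]
  300 → stock rod 5 (new)  [load 300/500]
  250 → stock rod 6 (new)  [load 250/500]
  250 → stock rod 6  [load 500/500]
  250 → stock rod 7 (new)  [load 250/500]
  225 → stock rod 7  [load 475/500]
  125 → stock rod 2  [load 500/500]
  75 → stock rod 1  [load 500/500]
7 stock rods opened.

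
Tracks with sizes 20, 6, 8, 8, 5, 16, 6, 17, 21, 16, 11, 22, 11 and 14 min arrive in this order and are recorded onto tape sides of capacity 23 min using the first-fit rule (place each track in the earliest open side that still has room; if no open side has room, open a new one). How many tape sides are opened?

  20 → side 1 (new)  [load 20/23]
  6 → side 2 (new)  [load 6/23]
  8 → side 2  [load 14/23]
  8 → side 2  [load 22/23]
  5 → side 3 (new)  [load 5/23]
  16 → side 3  [load 21/23]
  6 → side 4 (new)  [load 6/23]
  17 → side 4  [load 23/23]
  21 → side 5 (new)  [load 21/23]
  16 → side 6 (new)  [load 16/23]
  11 → side 7 (new)  [load 11/23]
  22 → side 8 (new)  [load 22/23]
  11 → side 7  [load 22/23]
  14 → side 9 (new)  [load 14/23]
9 tape sides opened.

9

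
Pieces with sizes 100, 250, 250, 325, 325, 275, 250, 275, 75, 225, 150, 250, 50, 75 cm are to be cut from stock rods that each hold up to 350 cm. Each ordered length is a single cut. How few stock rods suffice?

10

Total = 325 + 325 + 275 + 275 + 250 + 250 + 250 + 250 + 225 + 150 + 100 + 75 + 75 + 50 = 2875 cm.
Lower bound: ⌈2875/350⌉ = 9 stock rods.
A packing using 10 stock rods:
  stock rod 1: 325 = 325
  stock rod 2: 325 = 325
  stock rod 3: 275 + 75 = 350
  stock rod 4: 275 + 75 = 350
  stock rod 5: 250 + 100 = 350
  stock rod 6: 250 + 50 = 300
  stock rod 7: 250 = 250
  stock rod 8: 250 = 250
  stock rod 9: 225 = 225
  stock rod 10: 150 = 150
No arrangement into 9 stock rods stays within capacity, so 10 is optimal.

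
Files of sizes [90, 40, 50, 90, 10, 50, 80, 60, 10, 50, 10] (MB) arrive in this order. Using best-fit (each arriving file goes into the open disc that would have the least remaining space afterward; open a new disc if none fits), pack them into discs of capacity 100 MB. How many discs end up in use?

6

  90 → disc 1 (new)  [load 90/100]
  40 → disc 2 (new)  [load 40/100]
  50 → disc 2  [load 90/100]
  90 → disc 3 (new)  [load 90/100]
  10 → disc 1  [load 100/100]
  50 → disc 4 (new)  [load 50/100]
  80 → disc 5 (new)  [load 80/100]
  60 → disc 6 (new)  [load 60/100]
  10 → disc 2  [load 100/100]
  50 → disc 4  [load 100/100]
  10 → disc 3  [load 100/100]
6 discs opened.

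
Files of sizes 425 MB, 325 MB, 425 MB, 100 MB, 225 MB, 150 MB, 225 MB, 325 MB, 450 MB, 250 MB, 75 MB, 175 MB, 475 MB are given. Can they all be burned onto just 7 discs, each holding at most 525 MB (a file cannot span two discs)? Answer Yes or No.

No

Total = 3625 MB; ⌈3625/525⌉ = 7.
The bound of 7 does not rule out 7, but exhaustive search shows no assignment into 7 discs of capacity 525 MB exists — the minimum is 8.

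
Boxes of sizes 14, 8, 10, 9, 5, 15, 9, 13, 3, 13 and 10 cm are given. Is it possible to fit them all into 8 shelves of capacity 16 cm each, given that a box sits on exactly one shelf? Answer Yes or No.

No

Total = 109 cm; ⌈109/16⌉ = 7.
8 boxes each exceed half the capacity and cannot share a shelf, forcing at least 8 shelves.
The bound of 8 does not rule out 8, but exhaustive search shows no assignment into 8 shelves of capacity 16 cm exists — the minimum is 9.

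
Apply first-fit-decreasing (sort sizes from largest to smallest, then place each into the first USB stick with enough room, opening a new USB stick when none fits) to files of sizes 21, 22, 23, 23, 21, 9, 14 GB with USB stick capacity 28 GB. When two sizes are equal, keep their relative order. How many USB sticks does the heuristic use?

Sorted descending: 23, 23, 22, 21, 21, 14, 9.
  23 → USB stick 1 (new)  [load 23/28]
  23 → USB stick 2 (new)  [load 23/28]
  22 → USB stick 3 (new)  [load 22/28]
  21 → USB stick 4 (new)  [load 21/28]
  21 → USB stick 5 (new)  [load 21/28]
  14 → USB stick 6 (new)  [load 14/28]
  9 → USB stick 6  [load 23/28]
6 USB sticks opened.

6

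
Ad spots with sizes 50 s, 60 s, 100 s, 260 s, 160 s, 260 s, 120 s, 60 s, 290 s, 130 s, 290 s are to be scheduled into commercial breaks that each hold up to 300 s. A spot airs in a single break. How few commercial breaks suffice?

Total = 290 + 290 + 260 + 260 + 160 + 130 + 120 + 100 + 60 + 60 + 50 = 1780 s.
Lower bound: ⌈1780/300⌉ = 6 commercial breaks.
A packing using 7 commercial breaks:
  break 1: 290 = 290
  break 2: 290 = 290
  break 3: 260 = 260
  break 4: 260 = 260
  break 5: 160 + 130 = 290
  break 6: 120 + 100 + 60 = 280
  break 7: 60 + 50 = 110
No arrangement into 6 commercial breaks stays within capacity, so 7 is optimal.

7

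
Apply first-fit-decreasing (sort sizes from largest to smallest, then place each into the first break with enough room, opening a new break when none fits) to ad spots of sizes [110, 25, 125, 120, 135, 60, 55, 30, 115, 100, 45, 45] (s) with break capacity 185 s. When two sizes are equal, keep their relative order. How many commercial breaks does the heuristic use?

6

Sorted descending: 135, 125, 120, 115, 110, 100, 60, 55, 45, 45, 30, 25.
  135 → break 1 (new)  [load 135/185]
  125 → break 2 (new)  [load 125/185]
  120 → break 3 (new)  [load 120/185]
  115 → break 4 (new)  [load 115/185]
  110 → break 5 (new)  [load 110/185]
  100 → break 6 (new)  [load 100/185]
  60 → break 2  [load 185/185]
  55 → break 3  [load 175/185]
  45 → break 1  [load 180/185]
  45 → break 4  [load 160/185]
  30 → break 5  [load 140/185]
  25 → break 4  [load 185/185]
6 commercial breaks opened.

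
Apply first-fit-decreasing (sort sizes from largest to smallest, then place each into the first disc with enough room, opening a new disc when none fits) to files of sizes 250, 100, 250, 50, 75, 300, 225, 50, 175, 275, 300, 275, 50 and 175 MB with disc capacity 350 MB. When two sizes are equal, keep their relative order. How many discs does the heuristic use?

8

Sorted descending: 300, 300, 275, 275, 250, 250, 225, 175, 175, 100, 75, 50, 50, 50.
  300 → disc 1 (new)  [load 300/350]
  300 → disc 2 (new)  [load 300/350]
  275 → disc 3 (new)  [load 275/350]
  275 → disc 4 (new)  [load 275/350]
  250 → disc 5 (new)  [load 250/350]
  250 → disc 6 (new)  [load 250/350]
  225 → disc 7 (new)  [load 225/350]
  175 → disc 8 (new)  [load 175/350]
  175 → disc 8  [load 350/350]
  100 → disc 5  [load 350/350]
  75 → disc 3  [load 350/350]
  50 → disc 1  [load 350/350]
  50 → disc 2  [load 350/350]
  50 → disc 4  [load 325/350]
8 discs opened.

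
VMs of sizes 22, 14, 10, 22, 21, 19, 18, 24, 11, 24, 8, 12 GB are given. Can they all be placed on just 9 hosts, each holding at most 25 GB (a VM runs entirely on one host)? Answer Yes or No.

No

Total = 205 GB; ⌈205/25⌉ = 9.
The bound of 9 does not rule out 9, but exhaustive search shows no assignment into 9 hosts of capacity 25 GB exists — the minimum is 10.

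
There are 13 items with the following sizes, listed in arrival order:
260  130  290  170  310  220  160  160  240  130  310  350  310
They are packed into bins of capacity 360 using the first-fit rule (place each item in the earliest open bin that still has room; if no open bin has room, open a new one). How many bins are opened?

  260 → bin 1 (new)  [load 260/360]
  130 → bin 2 (new)  [load 130/360]
  290 → bin 3 (new)  [load 290/360]
  170 → bin 2  [load 300/360]
  310 → bin 4 (new)  [load 310/360]
  220 → bin 5 (new)  [load 220/360]
  160 → bin 6 (new)  [load 160/360]
  160 → bin 6  [load 320/360]
  240 → bin 7 (new)  [load 240/360]
  130 → bin 5  [load 350/360]
  310 → bin 8 (new)  [load 310/360]
  350 → bin 9 (new)  [load 350/360]
  310 → bin 10 (new)  [load 310/360]
10 bins opened.

10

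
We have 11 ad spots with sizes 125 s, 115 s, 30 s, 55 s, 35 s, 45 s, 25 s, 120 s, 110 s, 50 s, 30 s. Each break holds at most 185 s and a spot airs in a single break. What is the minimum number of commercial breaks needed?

5

Total = 125 + 120 + 115 + 110 + 55 + 50 + 45 + 35 + 30 + 30 + 25 = 740 s.
Lower bound: ⌈740/185⌉ = 4 commercial breaks.
A packing using 5 commercial breaks:
  break 1: 125 + 55 = 180
  break 2: 120 + 50 = 170
  break 3: 115 + 45 + 25 = 185
  break 4: 110 + 35 + 30 = 175
  break 5: 30 = 30
No arrangement into 4 commercial breaks stays within capacity, so 5 is optimal.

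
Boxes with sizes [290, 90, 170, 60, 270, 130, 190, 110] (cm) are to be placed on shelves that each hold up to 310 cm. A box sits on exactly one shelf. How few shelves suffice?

5

Total = 290 + 270 + 190 + 170 + 130 + 110 + 90 + 60 = 1310 cm.
Lower bound: ⌈1310/310⌉ = 5 shelves.
A packing using 5 shelves:
  shelf 1: 290 = 290
  shelf 2: 270 = 270
  shelf 3: 190 + 110 = 300
  shelf 4: 170 + 130 = 300
  shelf 5: 90 + 60 = 150
This matches the lower bound, so 5 is optimal.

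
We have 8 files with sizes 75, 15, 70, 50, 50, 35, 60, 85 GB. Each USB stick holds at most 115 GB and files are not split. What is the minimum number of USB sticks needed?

5

Total = 85 + 75 + 70 + 60 + 50 + 50 + 35 + 15 = 440 GB.
Lower bound: ⌈440/115⌉ = 4 USB sticks.
A packing using 5 USB sticks:
  USB stick 1: 85 + 15 = 100
  USB stick 2: 75 + 35 = 110
  USB stick 3: 70 = 70
  USB stick 4: 60 + 50 = 110
  USB stick 5: 50 = 50
No arrangement into 4 USB sticks stays within capacity, so 5 is optimal.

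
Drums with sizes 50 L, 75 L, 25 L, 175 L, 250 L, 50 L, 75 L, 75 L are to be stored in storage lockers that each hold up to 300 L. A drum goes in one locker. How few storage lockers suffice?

Total = 250 + 175 + 75 + 75 + 75 + 50 + 50 + 25 = 775 L.
Lower bound: ⌈775/300⌉ = 3 storage lockers.
A packing using 3 storage lockers:
  locker 1: 250 + 50 = 300
  locker 2: 175 + 75 + 50 = 300
  locker 3: 75 + 75 + 25 = 175
This matches the lower bound, so 3 is optimal.

3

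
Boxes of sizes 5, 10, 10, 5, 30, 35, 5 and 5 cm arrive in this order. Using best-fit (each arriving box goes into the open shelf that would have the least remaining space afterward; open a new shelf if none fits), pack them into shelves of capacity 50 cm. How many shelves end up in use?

  5 → shelf 1 (new)  [load 5/50]
  10 → shelf 1  [load 15/50]
  10 → shelf 1  [load 25/50]
  5 → shelf 1  [load 30/50]
  30 → shelf 2 (new)  [load 30/50]
  35 → shelf 3 (new)  [load 35/50]
  5 → shelf 3  [load 40/50]
  5 → shelf 3  [load 45/50]
3 shelves opened.

3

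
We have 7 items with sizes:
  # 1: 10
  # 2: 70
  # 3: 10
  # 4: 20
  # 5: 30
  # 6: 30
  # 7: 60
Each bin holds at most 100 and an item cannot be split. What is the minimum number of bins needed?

3

Total = 70 + 60 + 30 + 30 + 20 + 10 + 10 = 230.
Lower bound: ⌈230/100⌉ = 3 bins.
A packing using 3 bins:
  bin 1: 70 + 30 = 100
  bin 2: 60 + 30 + 10 = 100
  bin 3: 20 + 10 = 30
This matches the lower bound, so 3 is optimal.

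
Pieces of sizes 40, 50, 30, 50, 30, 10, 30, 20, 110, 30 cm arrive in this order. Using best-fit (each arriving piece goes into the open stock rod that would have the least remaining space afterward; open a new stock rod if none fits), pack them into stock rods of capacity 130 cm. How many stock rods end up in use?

  40 → stock rod 1 (new)  [load 40/130]
  50 → stock rod 1  [load 90/130]
  30 → stock rod 1  [load 120/130]
  50 → stock rod 2 (new)  [load 50/130]
  30 → stock rod 2  [load 80/130]
  10 → stock rod 1  [load 130/130]
  30 → stock rod 2  [load 110/130]
  20 → stock rod 2  [load 130/130]
  110 → stock rod 3 (new)  [load 110/130]
  30 → stock rod 4 (new)  [load 30/130]
4 stock rods opened.

4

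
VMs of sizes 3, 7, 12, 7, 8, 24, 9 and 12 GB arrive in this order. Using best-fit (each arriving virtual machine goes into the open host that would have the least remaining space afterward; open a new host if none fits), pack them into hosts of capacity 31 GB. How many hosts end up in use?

  3 → host 1 (new)  [load 3/31]
  7 → host 1  [load 10/31]
  12 → host 1  [load 22/31]
  7 → host 1  [load 29/31]
  8 → host 2 (new)  [load 8/31]
  24 → host 3 (new)  [load 24/31]
  9 → host 2  [load 17/31]
  12 → host 2  [load 29/31]
3 hosts opened.

3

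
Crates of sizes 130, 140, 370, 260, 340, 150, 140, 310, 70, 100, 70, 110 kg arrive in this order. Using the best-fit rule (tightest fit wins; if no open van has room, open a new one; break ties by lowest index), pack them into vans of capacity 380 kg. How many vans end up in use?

  130 → van 1 (new)  [load 130/380]
  140 → van 1  [load 270/380]
  370 → van 2 (new)  [load 370/380]
  260 → van 3 (new)  [load 260/380]
  340 → van 4 (new)  [load 340/380]
  150 → van 5 (new)  [load 150/380]
  140 → van 5  [load 290/380]
  310 → van 6 (new)  [load 310/380]
  70 → van 6  [load 380/380]
  100 → van 1  [load 370/380]
  70 → van 5  [load 360/380]
  110 → van 3  [load 370/380]
6 vans opened.

6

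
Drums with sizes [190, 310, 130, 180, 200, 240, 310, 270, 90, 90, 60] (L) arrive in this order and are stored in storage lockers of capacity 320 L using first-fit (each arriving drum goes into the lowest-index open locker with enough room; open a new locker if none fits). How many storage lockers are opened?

  190 → locker 1 (new)  [load 190/320]
  310 → locker 2 (new)  [load 310/320]
  130 → locker 1  [load 320/320]
  180 → locker 3 (new)  [load 180/320]
  200 → locker 4 (new)  [load 200/320]
  240 → locker 5 (new)  [load 240/320]
  310 → locker 6 (new)  [load 310/320]
  270 → locker 7 (new)  [load 270/320]
  90 → locker 3  [load 270/320]
  90 → locker 4  [load 290/320]
  60 → locker 5  [load 300/320]
7 storage lockers opened.

7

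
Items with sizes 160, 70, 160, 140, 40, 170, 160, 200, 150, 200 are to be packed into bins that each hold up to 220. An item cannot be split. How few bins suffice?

8

Total = 200 + 200 + 170 + 160 + 160 + 160 + 150 + 140 + 70 + 40 = 1450.
Lower bound: ⌈1450/220⌉ = 7 bins.
Also, 8 items each exceed 110, and no two of those can share a bin, so at least 8 bins are needed.
A packing using 8 bins:
  bin 1: 200 = 200
  bin 2: 200 = 200
  bin 3: 170 + 40 = 210
  bin 4: 160 = 160
  bin 5: 160 = 160
  bin 6: 160 = 160
  bin 7: 150 + 70 = 220
  bin 8: 140 = 140
This matches the lower bound, so 8 is optimal.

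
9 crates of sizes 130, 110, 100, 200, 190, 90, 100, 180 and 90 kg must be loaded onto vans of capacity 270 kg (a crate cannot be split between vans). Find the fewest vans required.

Total = 200 + 190 + 180 + 130 + 110 + 100 + 100 + 90 + 90 = 1190 kg.
Lower bound: ⌈1190/270⌉ = 5 vans.
A packing using 6 vans:
  van 1: 200 = 200
  van 2: 190 = 190
  van 3: 180 + 90 = 270
  van 4: 130 + 110 = 240
  van 5: 100 + 100 = 200
  van 6: 90 = 90
No arrangement into 5 vans stays within capacity, so 6 is optimal.

6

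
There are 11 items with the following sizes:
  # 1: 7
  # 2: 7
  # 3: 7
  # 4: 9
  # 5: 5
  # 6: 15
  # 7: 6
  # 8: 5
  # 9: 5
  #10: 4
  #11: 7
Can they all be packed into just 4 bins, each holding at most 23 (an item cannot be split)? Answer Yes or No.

A valid assignment using 4 bins:
  bin 1: 15 + 7 = 22
  bin 2: 9 + 7 + 7 = 23
  bin 3: 7 + 6 + 5 + 5 = 23
  bin 4: 5 + 4 = 9
Every load is within 23, so 4 bins suffice.

Yes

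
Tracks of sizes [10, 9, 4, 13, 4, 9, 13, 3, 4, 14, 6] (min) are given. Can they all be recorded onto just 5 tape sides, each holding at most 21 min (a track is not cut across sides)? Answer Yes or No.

A valid assignment using 5 tape sides:
  side 1: 14 + 6 = 20
  side 2: 13 + 4 + 4 = 21
  side 3: 13 + 4 + 3 = 20
  side 4: 10 + 9 = 19
  side 5: 9 = 9
Every load is within 21 min, so 5 tape sides suffice.

Yes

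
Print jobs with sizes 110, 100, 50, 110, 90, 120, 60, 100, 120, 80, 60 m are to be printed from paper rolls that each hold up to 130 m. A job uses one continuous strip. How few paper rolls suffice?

Total = 120 + 120 + 110 + 110 + 100 + 100 + 90 + 80 + 60 + 60 + 50 = 1000 m.
Lower bound: ⌈1000/130⌉ = 8 paper rolls.
A packing using 9 paper rolls:
  roll 1: 120 = 120
  roll 2: 120 = 120
  roll 3: 110 = 110
  roll 4: 110 = 110
  roll 5: 100 = 100
  roll 6: 100 = 100
  roll 7: 90 = 90
  roll 8: 80 + 50 = 130
  roll 9: 60 + 60 = 120
No arrangement into 8 paper rolls stays within capacity, so 9 is optimal.

9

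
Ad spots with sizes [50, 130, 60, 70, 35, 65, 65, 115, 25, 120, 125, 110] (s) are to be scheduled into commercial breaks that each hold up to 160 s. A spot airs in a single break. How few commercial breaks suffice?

7

Total = 130 + 125 + 120 + 115 + 110 + 70 + 65 + 65 + 60 + 50 + 35 + 25 = 970 s.
Lower bound: ⌈970/160⌉ = 7 commercial breaks.
A packing using 7 commercial breaks:
  break 1: 130 + 25 = 155
  break 2: 125 + 35 = 160
  break 3: 120 = 120
  break 4: 115 = 115
  break 5: 110 + 50 = 160
  break 6: 70 + 65 = 135
  break 7: 65 + 60 = 125
This matches the lower bound, so 7 is optimal.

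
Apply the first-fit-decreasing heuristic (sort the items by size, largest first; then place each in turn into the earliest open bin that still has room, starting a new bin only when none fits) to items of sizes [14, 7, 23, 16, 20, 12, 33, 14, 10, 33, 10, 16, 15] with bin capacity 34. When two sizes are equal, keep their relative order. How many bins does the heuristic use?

7

Sorted descending: 33, 33, 23, 20, 16, 16, 15, 14, 14, 12, 10, 10, 7.
  33 → bin 1 (new)  [load 33/34]
  33 → bin 2 (new)  [load 33/34]
  23 → bin 3 (new)  [load 23/34]
  20 → bin 4 (new)  [load 20/34]
  16 → bin 5 (new)  [load 16/34]
  16 → bin 5  [load 32/34]
  15 → bin 6 (new)  [load 15/34]
  14 → bin 4  [load 34/34]
  14 → bin 6  [load 29/34]
  12 → bin 7 (new)  [load 12/34]
  10 → bin 3  [load 33/34]
  10 → bin 7  [load 22/34]
  7 → bin 7  [load 29/34]
7 bins opened.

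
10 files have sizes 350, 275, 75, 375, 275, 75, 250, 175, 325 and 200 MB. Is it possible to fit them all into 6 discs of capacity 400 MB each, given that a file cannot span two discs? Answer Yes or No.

No

Total = 2375 MB; ⌈2375/400⌉ = 6.
The bound of 6 does not rule out 6, but exhaustive search shows no assignment into 6 discs of capacity 400 MB exists — the minimum is 7.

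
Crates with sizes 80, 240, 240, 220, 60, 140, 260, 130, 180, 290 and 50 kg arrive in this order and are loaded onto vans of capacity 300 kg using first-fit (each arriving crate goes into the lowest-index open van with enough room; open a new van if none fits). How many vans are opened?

  80 → van 1 (new)  [load 80/300]
  240 → van 2 (new)  [load 240/300]
  240 → van 3 (new)  [load 240/300]
  220 → van 1  [load 300/300]
  60 → van 2  [load 300/300]
  140 → van 4 (new)  [load 140/300]
  260 → van 5 (new)  [load 260/300]
  130 → van 4  [load 270/300]
  180 → van 6 (new)  [load 180/300]
  290 → van 7 (new)  [load 290/300]
  50 → van 3  [load 290/300]
7 vans opened.

7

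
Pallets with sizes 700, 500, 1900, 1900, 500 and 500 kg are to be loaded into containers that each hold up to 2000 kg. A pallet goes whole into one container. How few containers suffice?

Total = 1900 + 1900 + 700 + 500 + 500 + 500 = 6000 kg.
Lower bound: ⌈6000/2000⌉ = 3 containers.
A packing using 4 containers:
  container 1: 1900 = 1900
  container 2: 1900 = 1900
  container 3: 700 + 500 + 500 = 1700
  container 4: 500 = 500
No arrangement into 3 containers stays within capacity, so 4 is optimal.

4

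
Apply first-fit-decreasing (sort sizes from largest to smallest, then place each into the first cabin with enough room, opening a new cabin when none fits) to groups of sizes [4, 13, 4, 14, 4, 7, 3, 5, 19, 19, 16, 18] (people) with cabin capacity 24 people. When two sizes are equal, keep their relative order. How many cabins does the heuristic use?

Sorted descending: 19, 19, 18, 16, 14, 13, 7, 5, 4, 4, 4, 3.
  19 → cabin 1 (new)  [load 19/24]
  19 → cabin 2 (new)  [load 19/24]
  18 → cabin 3 (new)  [load 18/24]
  16 → cabin 4 (new)  [load 16/24]
  14 → cabin 5 (new)  [load 14/24]
  13 → cabin 6 (new)  [load 13/24]
  7 → cabin 4  [load 23/24]
  5 → cabin 1  [load 24/24]
  4 → cabin 2  [load 23/24]
  4 → cabin 3  [load 22/24]
  4 → cabin 5  [load 18/24]
  3 → cabin 5  [load 21/24]
6 cabins opened.

6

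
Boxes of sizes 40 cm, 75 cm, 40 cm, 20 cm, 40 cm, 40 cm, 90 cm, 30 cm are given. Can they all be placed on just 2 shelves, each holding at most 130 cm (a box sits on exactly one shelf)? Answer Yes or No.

No

Total = 375 cm; ⌈375/130⌉ = 3.
At least 3 shelves are required, but only 2 are allowed.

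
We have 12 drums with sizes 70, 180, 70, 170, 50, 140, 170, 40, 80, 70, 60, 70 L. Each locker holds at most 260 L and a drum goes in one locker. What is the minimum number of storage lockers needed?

5

Total = 180 + 170 + 170 + 140 + 80 + 70 + 70 + 70 + 70 + 60 + 50 + 40 = 1170 L.
Lower bound: ⌈1170/260⌉ = 5 storage lockers.
A packing using 5 storage lockers:
  locker 1: 180 + 80 = 260
  locker 2: 170 + 70 = 240
  locker 3: 170 + 70 = 240
  locker 4: 140 + 70 + 50 = 260
  locker 5: 70 + 60 + 40 = 170
This matches the lower bound, so 5 is optimal.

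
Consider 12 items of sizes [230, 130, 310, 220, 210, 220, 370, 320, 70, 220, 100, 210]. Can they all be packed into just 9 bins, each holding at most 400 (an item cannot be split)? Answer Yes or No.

A valid assignment using 9 bins:
  bin 1: 370 = 370
  bin 2: 320 + 70 = 390
  bin 3: 310 = 310
  bin 4: 230 + 130 = 360
  bin 5: 220 + 100 = 320
  bin 6: 220 = 220
  bin 7: 220 = 220
  bin 8: 210 = 210
  bin 9: 210 = 210
Every load is within 400, so 9 bins suffice.

Yes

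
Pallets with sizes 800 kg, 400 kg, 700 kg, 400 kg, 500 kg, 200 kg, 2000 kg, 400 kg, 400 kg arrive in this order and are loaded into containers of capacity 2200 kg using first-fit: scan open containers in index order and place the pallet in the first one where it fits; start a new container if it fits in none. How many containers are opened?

3

  800 → container 1 (new)  [load 800/2200]
  400 → container 1  [load 1200/2200]
  700 → container 1  [load 1900/2200]
  400 → container 2 (new)  [load 400/2200]
  500 → container 2  [load 900/2200]
  200 → container 1  [load 2100/2200]
  2000 → container 3 (new)  [load 2000/2200]
  400 → container 2  [load 1300/2200]
  400 → container 2  [load 1700/2200]
3 containers opened.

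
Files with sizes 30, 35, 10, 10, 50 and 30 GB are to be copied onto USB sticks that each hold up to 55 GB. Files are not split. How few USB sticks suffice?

Total = 50 + 35 + 30 + 30 + 10 + 10 = 165 GB.
Lower bound: ⌈165/55⌉ = 3 USB sticks.
Also, 4 files each exceed 55/2 GB, and no two of those can share a USB stick, so at least 4 USB sticks are needed.
A packing using 4 USB sticks:
  USB stick 1: 50 = 50
  USB stick 2: 35 + 10 + 10 = 55
  USB stick 3: 30 = 30
  USB stick 4: 30 = 30
This matches the lower bound, so 4 is optimal.

4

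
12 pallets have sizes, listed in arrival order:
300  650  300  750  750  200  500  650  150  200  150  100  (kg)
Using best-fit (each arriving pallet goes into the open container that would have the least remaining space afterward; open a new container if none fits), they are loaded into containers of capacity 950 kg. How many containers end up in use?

5

  300 → container 1 (new)  [load 300/950]
  650 → container 1  [load 950/950]
  300 → container 2 (new)  [load 300/950]
  750 → container 3 (new)  [load 750/950]
  750 → container 4 (new)  [load 750/950]
  200 → container 3  [load 950/950]
  500 → container 2  [load 800/950]
  650 → container 5 (new)  [load 650/950]
  150 → container 2  [load 950/950]
  200 → container 4  [load 950/950]
  150 → container 5  [load 800/950]
  100 → container 5  [load 900/950]
5 containers opened.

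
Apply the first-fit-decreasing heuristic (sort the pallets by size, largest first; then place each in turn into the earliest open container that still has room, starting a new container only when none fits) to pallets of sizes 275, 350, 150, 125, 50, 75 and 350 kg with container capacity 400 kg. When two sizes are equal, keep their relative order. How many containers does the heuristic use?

4

Sorted descending: 350, 350, 275, 150, 125, 75, 50.
  350 → container 1 (new)  [load 350/400]
  350 → container 2 (new)  [load 350/400]
  275 → container 3 (new)  [load 275/400]
  150 → container 4 (new)  [load 150/400]
  125 → container 3  [load 400/400]
  75 → container 4  [load 225/400]
  50 → container 1  [load 400/400]
4 containers opened.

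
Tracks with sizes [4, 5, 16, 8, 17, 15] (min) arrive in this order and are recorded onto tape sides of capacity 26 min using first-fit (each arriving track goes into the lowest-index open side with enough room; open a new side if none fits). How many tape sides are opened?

  4 → side 1 (new)  [load 4/26]
  5 → side 1  [load 9/26]
  16 → side 1  [load 25/26]
  8 → side 2 (new)  [load 8/26]
  17 → side 2  [load 25/26]
  15 → side 3 (new)  [load 15/26]
3 tape sides opened.

3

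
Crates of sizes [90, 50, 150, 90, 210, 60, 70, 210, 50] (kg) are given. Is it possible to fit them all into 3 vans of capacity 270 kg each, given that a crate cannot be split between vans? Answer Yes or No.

No

Total = 980 kg; ⌈980/270⌉ = 4.
At least 4 vans are required, but only 3 are allowed.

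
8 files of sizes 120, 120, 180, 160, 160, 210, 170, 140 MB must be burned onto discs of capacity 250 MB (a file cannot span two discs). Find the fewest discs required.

Total = 210 + 180 + 170 + 160 + 160 + 140 + 120 + 120 = 1260 MB.
Lower bound: ⌈1260/250⌉ = 6 discs.
A packing using 7 discs:
  disc 1: 210 = 210
  disc 2: 180 = 180
  disc 3: 170 = 170
  disc 4: 160 = 160
  disc 5: 160 = 160
  disc 6: 140 = 140
  disc 7: 120 + 120 = 240
No arrangement into 6 discs stays within capacity, so 7 is optimal.

7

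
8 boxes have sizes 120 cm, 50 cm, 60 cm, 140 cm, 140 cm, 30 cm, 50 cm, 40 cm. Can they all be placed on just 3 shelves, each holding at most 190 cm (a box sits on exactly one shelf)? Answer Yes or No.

Total = 630 cm; ⌈630/190⌉ = 4.
At least 4 shelves are required, but only 3 are allowed.

No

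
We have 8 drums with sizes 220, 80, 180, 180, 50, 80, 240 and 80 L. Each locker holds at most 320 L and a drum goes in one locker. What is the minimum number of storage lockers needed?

Total = 240 + 220 + 180 + 180 + 80 + 80 + 80 + 50 = 1110 L.
Lower bound: ⌈1110/320⌉ = 4 storage lockers.
A packing using 4 storage lockers:
  locker 1: 240 + 80 = 320
  locker 2: 220 + 80 = 300
  locker 3: 180 + 80 + 50 = 310
  locker 4: 180 = 180
This matches the lower bound, so 4 is optimal.

4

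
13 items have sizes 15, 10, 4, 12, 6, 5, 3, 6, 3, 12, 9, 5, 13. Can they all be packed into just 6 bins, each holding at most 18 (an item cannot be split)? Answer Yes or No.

Yes

A valid assignment using 6 bins:
  bin 1: 15 + 3 = 18
  bin 2: 13 + 5 = 18
  bin 3: 12 + 6 = 18
  bin 4: 12 + 6 = 18
  bin 5: 10 + 5 + 3 = 18
  bin 6: 9 + 4 = 13
Every load is within 18, so 6 bins suffice.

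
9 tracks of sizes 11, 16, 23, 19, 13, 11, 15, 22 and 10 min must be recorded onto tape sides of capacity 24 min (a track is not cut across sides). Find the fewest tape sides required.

Total = 23 + 22 + 19 + 16 + 15 + 13 + 11 + 11 + 10 = 140 min.
Lower bound: ⌈140/24⌉ = 6 tape sides.
A packing using 7 tape sides:
  side 1: 23 = 23
  side 2: 22 = 22
  side 3: 19 = 19
  side 4: 16 = 16
  side 5: 15 = 15
  side 6: 13 + 11 = 24
  side 7: 11 + 10 = 21
No arrangement into 6 tape sides stays within capacity, so 7 is optimal.

7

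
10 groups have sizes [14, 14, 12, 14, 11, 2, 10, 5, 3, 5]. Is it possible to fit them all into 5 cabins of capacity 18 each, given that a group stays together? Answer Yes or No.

Total = 90; ⌈90/18⌉ = 5.
6 groups each exceed half the capacity and cannot share a cabin, forcing at least 6 cabins.
At least 6 cabins are required, but only 5 are allowed.

No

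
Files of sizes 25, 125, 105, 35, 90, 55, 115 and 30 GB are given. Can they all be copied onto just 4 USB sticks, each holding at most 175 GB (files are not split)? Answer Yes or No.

Yes

A valid assignment using 4 USB sticks:
  USB stick 1: 125 + 35 = 160
  USB stick 2: 115 + 55 = 170
  USB stick 3: 105 + 30 + 25 = 160
  USB stick 4: 90 = 90
Every load is within 175 GB, so 4 USB sticks suffice.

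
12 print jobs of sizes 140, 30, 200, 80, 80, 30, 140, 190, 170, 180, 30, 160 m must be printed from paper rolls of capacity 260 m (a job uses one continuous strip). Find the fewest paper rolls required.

Total = 200 + 190 + 180 + 170 + 160 + 140 + 140 + 80 + 80 + 30 + 30 + 30 = 1430 m.
Lower bound: ⌈1430/260⌉ = 6 paper rolls.
Also, 7 print jobs each exceed 130 m, and no two of those can share a roll, so at least 7 paper rolls are needed.
A packing using 7 paper rolls:
  roll 1: 200 + 30 + 30 = 260
  roll 2: 190 + 30 = 220
  roll 3: 180 + 80 = 260
  roll 4: 170 + 80 = 250
  roll 5: 160 = 160
  roll 6: 140 = 140
  roll 7: 140 = 140
This matches the lower bound, so 7 is optimal.

7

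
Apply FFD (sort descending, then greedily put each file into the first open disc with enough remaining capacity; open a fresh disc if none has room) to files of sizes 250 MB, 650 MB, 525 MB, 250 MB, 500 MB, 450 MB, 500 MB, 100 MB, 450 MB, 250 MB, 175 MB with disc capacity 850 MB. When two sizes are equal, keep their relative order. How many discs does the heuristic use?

6

Sorted descending: 650, 525, 500, 500, 450, 450, 250, 250, 250, 175, 100.
  650 → disc 1 (new)  [load 650/850]
  525 → disc 2 (new)  [load 525/850]
  500 → disc 3 (new)  [load 500/850]
  500 → disc 4 (new)  [load 500/850]
  450 → disc 5 (new)  [load 450/850]
  450 → disc 6 (new)  [load 450/850]
  250 → disc 2  [load 775/850]
  250 → disc 3  [load 750/850]
  250 → disc 4  [load 750/850]
  175 → disc 1  [load 825/850]
  100 → disc 3  [load 850/850]
6 discs opened.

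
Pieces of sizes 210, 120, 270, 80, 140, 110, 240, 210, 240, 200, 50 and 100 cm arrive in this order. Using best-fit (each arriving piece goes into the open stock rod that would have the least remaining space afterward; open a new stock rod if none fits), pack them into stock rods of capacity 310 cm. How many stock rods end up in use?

  210 → stock rod 1 (new)  [load 210/310]
  120 → stock rod 2 (new)  [load 120/310]
  270 → stock rod 3 (new)  [load 270/310]
  80 → stock rod 1  [load 290/310]
  140 → stock rod 2  [load 260/310]
  110 → stock rod 4 (new)  [load 110/310]
  240 → stock rod 5 (new)  [load 240/310]
  210 → stock rod 6 (new)  [load 210/310]
  240 → stock rod 7 (new)  [load 240/310]
  200 → stock rod 4  [load 310/310]
  50 → stock rod 2  [load 310/310]
  100 → stock rod 6  [load 310/310]
7 stock rods opened.

7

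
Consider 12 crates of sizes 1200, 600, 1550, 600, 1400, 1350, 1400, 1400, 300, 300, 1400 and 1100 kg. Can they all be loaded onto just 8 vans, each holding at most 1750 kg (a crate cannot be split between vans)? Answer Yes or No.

No

Total = 12600 kg; ⌈12600/1750⌉ = 8.
The bound of 8 does not rule out 8, but exhaustive search shows no assignment into 8 vans of capacity 1750 kg exists — the minimum is 9.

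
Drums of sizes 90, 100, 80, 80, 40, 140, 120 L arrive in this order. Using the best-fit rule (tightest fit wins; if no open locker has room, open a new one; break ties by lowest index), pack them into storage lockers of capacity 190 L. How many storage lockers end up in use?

4

  90 → locker 1 (new)  [load 90/190]
  100 → locker 1  [load 190/190]
  80 → locker 2 (new)  [load 80/190]
  80 → locker 2  [load 160/190]
  40 → locker 3 (new)  [load 40/190]
  140 → locker 3  [load 180/190]
  120 → locker 4 (new)  [load 120/190]
4 storage lockers opened.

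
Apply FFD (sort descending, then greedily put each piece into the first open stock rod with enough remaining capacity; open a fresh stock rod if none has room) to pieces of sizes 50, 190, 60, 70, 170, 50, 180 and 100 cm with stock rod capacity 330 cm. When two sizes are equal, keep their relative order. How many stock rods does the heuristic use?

Sorted descending: 190, 180, 170, 100, 70, 60, 50, 50.
  190 → stock rod 1 (new)  [load 190/330]
  180 → stock rod 2 (new)  [load 180/330]
  170 → stock rod 3 (new)  [load 170/330]
  100 → stock rod 1  [load 290/330]
  70 → stock rod 2  [load 250/330]
  60 → stock rod 2  [load 310/330]
  50 → stock rod 3  [load 220/330]
  50 → stock rod 3  [load 270/330]
3 stock rods opened.

3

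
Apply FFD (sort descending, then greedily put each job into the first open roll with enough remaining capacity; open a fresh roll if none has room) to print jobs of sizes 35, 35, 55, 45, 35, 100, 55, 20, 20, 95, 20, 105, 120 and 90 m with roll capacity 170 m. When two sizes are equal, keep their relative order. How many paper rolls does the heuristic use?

Sorted descending: 120, 105, 100, 95, 90, 55, 55, 45, 35, 35, 35, 20, 20, 20.
  120 → roll 1 (new)  [load 120/170]
  105 → roll 2 (new)  [load 105/170]
  100 → roll 3 (new)  [load 100/170]
  95 → roll 4 (new)  [load 95/170]
  90 → roll 5 (new)  [load 90/170]
  55 → roll 2  [load 160/170]
  55 → roll 3  [load 155/170]
  45 → roll 1  [load 165/170]
  35 → roll 4  [load 130/170]
  35 → roll 4  [load 165/170]
  35 → roll 5  [load 125/170]
  20 → roll 5  [load 145/170]
  20 → roll 5  [load 165/170]
  20 → roll 6 (new)  [load 20/170]
6 paper rolls opened.

6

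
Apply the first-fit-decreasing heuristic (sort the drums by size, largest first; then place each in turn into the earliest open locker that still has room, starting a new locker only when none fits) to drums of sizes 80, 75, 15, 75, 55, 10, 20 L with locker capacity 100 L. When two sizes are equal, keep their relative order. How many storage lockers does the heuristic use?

4

Sorted descending: 80, 75, 75, 55, 20, 15, 10.
  80 → locker 1 (new)  [load 80/100]
  75 → locker 2 (new)  [load 75/100]
  75 → locker 3 (new)  [load 75/100]
  55 → locker 4 (new)  [load 55/100]
  20 → locker 1  [load 100/100]
  15 → locker 2  [load 90/100]
  10 → locker 2  [load 100/100]
4 storage lockers opened.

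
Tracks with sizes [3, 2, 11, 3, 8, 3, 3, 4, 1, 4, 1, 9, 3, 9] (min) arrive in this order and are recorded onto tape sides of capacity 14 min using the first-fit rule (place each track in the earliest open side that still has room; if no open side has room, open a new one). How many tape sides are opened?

  3 → side 1 (new)  [load 3/14]
  2 → side 1  [load 5/14]
  11 → side 2 (new)  [load 11/14]
  3 → side 1  [load 8/14]
  8 → side 3 (new)  [load 8/14]
  3 → side 1  [load 11/14]
  3 → side 1  [load 14/14]
  4 → side 3  [load 12/14]
  1 → side 2  [load 12/14]
  4 → side 4 (new)  [load 4/14]
  1 → side 2  [load 13/14]
  9 → side 4  [load 13/14]
  3 → side 5 (new)  [load 3/14]
  9 → side 5  [load 12/14]
5 tape sides opened.

5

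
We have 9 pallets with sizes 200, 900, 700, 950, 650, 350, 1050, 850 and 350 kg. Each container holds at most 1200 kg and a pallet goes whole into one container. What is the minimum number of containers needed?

Total = 1050 + 950 + 900 + 850 + 700 + 650 + 350 + 350 + 200 = 6000 kg.
Lower bound: ⌈6000/1200⌉ = 5 containers.
Also, 6 pallets each exceed 600 kg, and no two of those can share a container, so at least 6 containers are needed.
A packing using 6 containers:
  container 1: 1050 = 1050
  container 2: 950 + 200 = 1150
  container 3: 900 = 900
  container 4: 850 + 350 = 1200
  container 5: 700 + 350 = 1050
  container 6: 650 = 650
This matches the lower bound, so 6 is optimal.

6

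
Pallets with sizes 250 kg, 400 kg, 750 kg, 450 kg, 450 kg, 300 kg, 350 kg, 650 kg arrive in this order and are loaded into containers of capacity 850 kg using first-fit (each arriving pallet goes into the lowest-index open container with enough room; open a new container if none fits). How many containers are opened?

  250 → container 1 (new)  [load 250/850]
  400 → container 1  [load 650/850]
  750 → container 2 (new)  [load 750/850]
  450 → container 3 (new)  [load 450/850]
  450 → container 4 (new)  [load 450/850]
  300 → container 3  [load 750/850]
  350 → container 4  [load 800/850]
  650 → container 5 (new)  [load 650/850]
5 containers opened.

5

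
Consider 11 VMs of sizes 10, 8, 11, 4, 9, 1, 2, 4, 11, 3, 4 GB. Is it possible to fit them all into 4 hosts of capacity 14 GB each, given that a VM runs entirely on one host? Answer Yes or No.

Total = 67 GB; ⌈67/14⌉ = 5.
At least 5 hosts are required, but only 4 are allowed.

No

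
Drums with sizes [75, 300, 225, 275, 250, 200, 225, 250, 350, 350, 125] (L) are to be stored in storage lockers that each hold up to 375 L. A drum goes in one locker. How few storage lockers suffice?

Total = 350 + 350 + 300 + 275 + 250 + 250 + 225 + 225 + 200 + 125 + 75 = 2625 L.
Lower bound: ⌈2625/375⌉ = 7 storage lockers.
Also, 9 drums each exceed 375/2 L, and no two of those can share a locker, so at least 9 storage lockers are needed.
A packing using 9 storage lockers:
  locker 1: 350 = 350
  locker 2: 350 = 350
  locker 3: 300 + 75 = 375
  locker 4: 275 = 275
  locker 5: 250 + 125 = 375
  locker 6: 250 = 250
  locker 7: 225 = 225
  locker 8: 225 = 225
  locker 9: 200 = 200
This matches the lower bound, so 9 is optimal.

9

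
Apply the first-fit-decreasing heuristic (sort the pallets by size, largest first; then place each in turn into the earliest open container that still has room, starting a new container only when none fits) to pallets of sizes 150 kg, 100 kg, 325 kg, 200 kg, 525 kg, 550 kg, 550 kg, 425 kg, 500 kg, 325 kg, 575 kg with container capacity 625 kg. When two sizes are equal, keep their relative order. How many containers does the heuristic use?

Sorted descending: 575, 550, 550, 525, 500, 425, 325, 325, 200, 150, 100.
  575 → container 1 (new)  [load 575/625]
  550 → container 2 (new)  [load 550/625]
  550 → container 3 (new)  [load 550/625]
  525 → container 4 (new)  [load 525/625]
  500 → container 5 (new)  [load 500/625]
  425 → container 6 (new)  [load 425/625]
  325 → container 7 (new)  [load 325/625]
  325 → container 8 (new)  [load 325/625]
  200 → container 6  [load 625/625]
  150 → container 7  [load 475/625]
  100 → container 4  [load 625/625]
8 containers opened.

8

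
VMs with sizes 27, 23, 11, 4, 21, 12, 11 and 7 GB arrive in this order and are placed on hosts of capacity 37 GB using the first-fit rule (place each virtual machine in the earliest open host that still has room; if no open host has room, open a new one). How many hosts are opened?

  27 → host 1 (new)  [load 27/37]
  23 → host 2 (new)  [load 23/37]
  11 → host 2  [load 34/37]
  4 → host 1  [load 31/37]
  21 → host 3 (new)  [load 21/37]
  12 → host 3  [load 33/37]
  11 → host 4 (new)  [load 11/37]
  7 → host 4  [load 18/37]
4 hosts opened.

4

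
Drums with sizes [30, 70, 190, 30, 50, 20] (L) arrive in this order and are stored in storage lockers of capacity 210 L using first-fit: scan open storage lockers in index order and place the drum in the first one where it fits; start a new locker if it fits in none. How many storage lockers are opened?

  30 → locker 1 (new)  [load 30/210]
  70 → locker 1  [load 100/210]
  190 → locker 2 (new)  [load 190/210]
  30 → locker 1  [load 130/210]
  50 → locker 1  [load 180/210]
  20 → locker 1  [load 200/210]
2 storage lockers opened.

2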